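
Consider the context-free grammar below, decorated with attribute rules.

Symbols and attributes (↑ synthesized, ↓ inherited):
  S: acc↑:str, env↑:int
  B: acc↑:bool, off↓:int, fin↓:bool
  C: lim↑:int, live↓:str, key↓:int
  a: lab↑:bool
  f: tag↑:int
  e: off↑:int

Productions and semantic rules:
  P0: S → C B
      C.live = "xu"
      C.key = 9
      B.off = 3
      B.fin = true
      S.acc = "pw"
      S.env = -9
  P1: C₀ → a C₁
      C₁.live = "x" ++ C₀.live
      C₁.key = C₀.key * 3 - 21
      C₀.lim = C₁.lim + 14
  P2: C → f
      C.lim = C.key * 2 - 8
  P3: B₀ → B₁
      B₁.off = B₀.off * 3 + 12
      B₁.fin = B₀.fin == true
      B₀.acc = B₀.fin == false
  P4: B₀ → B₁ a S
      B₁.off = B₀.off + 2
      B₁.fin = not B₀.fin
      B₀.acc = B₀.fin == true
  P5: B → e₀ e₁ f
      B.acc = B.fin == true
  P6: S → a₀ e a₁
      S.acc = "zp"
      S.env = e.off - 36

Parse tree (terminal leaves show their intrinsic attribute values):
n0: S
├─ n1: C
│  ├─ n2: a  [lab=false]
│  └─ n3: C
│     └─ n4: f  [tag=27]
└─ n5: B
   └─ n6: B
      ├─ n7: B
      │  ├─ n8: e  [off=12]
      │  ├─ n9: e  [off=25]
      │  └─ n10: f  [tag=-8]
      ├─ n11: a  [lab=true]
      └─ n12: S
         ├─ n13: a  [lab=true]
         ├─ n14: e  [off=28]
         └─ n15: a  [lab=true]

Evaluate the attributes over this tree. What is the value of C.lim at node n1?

1. n1.live = "xu"  ["xu"]
2. n1.key = 9  [9]
3. n2.lab = false  [terminal]
4. n3.live = "xxu"  ["x" ++ C₀.live]
5. n3.key = 6  [C₀.key * 3 - 21]
6. n4.tag = 27  [terminal]
7. n3.lim = 4  [C.key * 2 - 8]
8. n1.lim = 18  [C₁.lim + 14]
9. n5.off = 3  [3]
10. n5.fin = true  [true]
11. n6.off = 21  [B₀.off * 3 + 12]
12. n6.fin = true  [B₀.fin == true]
13. n7.off = 23  [B₀.off + 2]
14. n7.fin = false  [not B₀.fin]
15. n8.off = 12  [terminal]
16. n9.off = 25  [terminal]
17. n10.tag = -8  [terminal]
18. n7.acc = false  [B.fin == true]
19. n11.lab = true  [terminal]
20. n13.lab = true  [terminal]
21. n14.off = 28  [terminal]
22. n15.lab = true  [terminal]
23. n12.acc = "zp"  ["zp"]
24. n12.env = -8  [e.off - 36]
25. n6.acc = true  [B₀.fin == true]
26. n5.acc = false  [B₀.fin == false]
27. n0.acc = "pw"  ["pw"]
28. n0.env = -9  [-9]

18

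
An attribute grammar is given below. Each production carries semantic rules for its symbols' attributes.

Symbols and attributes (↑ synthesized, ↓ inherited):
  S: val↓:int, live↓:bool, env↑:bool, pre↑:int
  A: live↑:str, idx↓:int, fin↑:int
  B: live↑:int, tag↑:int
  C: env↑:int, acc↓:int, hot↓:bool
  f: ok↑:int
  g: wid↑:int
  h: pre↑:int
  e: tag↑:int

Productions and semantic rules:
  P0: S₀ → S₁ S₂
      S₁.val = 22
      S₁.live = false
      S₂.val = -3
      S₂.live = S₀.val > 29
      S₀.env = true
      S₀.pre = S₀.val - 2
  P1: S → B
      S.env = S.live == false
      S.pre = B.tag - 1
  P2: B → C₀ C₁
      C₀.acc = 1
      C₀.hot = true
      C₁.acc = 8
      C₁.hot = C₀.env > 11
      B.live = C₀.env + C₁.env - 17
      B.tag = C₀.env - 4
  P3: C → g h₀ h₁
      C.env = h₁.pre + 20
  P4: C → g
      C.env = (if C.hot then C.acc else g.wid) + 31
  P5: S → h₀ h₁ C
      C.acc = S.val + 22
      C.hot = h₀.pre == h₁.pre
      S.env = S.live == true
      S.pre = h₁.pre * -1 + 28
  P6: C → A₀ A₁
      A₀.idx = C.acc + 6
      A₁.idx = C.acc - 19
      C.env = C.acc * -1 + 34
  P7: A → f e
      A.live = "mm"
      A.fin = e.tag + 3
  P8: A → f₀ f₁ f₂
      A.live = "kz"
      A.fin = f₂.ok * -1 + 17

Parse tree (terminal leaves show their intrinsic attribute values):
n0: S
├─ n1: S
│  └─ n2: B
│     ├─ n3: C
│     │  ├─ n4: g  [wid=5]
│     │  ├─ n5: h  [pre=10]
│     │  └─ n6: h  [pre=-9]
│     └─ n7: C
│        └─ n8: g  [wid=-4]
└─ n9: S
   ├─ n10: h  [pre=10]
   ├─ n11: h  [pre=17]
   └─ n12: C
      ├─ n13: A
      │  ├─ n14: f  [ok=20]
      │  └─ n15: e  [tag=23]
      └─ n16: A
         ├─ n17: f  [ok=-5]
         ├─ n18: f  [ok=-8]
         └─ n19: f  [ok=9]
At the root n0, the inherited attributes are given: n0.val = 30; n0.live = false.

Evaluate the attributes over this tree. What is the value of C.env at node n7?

1. n0.val = 30  [given at root]
2. n0.live = false  [given at root]
3. n1.val = 22  [22]
4. n1.live = false  [false]
5. n3.acc = 1  [1]
6. n3.hot = true  [true]
7. n4.wid = 5  [terminal]
8. n5.pre = 10  [terminal]
9. n6.pre = -9  [terminal]
10. n3.env = 11  [h₁.pre + 20]
11. n7.acc = 8  [8]
12. n7.hot = false  [C₀.env > 11]
13. n8.wid = -4  [terminal]
14. n7.env = 27  [(if C.hot then C.acc else g.wid) + 31]
15. n2.live = 21  [C₀.env + C₁.env - 17]
16. n2.tag = 7  [C₀.env - 4]
17. n1.env = true  [S.live == false]
18. n1.pre = 6  [B.tag - 1]
19. n9.val = -3  [-3]
20. n9.live = true  [S₀.val > 29]
21. n10.pre = 10  [terminal]
22. n11.pre = 17  [terminal]
23. n12.acc = 19  [S.val + 22]
24. n12.hot = false  [h₀.pre == h₁.pre]
25. n13.idx = 25  [C.acc + 6]
26. n14.ok = 20  [terminal]
27. n15.tag = 23  [terminal]
28. n13.live = "mm"  ["mm"]
29. n13.fin = 26  [e.tag + 3]
30. n16.idx = 0  [C.acc - 19]
31. n17.ok = -5  [terminal]
32. n18.ok = -8  [terminal]
33. n19.ok = 9  [terminal]
34. n16.live = "kz"  ["kz"]
35. n16.fin = 8  [f₂.ok * -1 + 17]
36. n12.env = 15  [C.acc * -1 + 34]
37. n9.env = true  [S.live == true]
38. n9.pre = 11  [h₁.pre * -1 + 28]
39. n0.env = true  [true]
40. n0.pre = 28  [S₀.val - 2]

27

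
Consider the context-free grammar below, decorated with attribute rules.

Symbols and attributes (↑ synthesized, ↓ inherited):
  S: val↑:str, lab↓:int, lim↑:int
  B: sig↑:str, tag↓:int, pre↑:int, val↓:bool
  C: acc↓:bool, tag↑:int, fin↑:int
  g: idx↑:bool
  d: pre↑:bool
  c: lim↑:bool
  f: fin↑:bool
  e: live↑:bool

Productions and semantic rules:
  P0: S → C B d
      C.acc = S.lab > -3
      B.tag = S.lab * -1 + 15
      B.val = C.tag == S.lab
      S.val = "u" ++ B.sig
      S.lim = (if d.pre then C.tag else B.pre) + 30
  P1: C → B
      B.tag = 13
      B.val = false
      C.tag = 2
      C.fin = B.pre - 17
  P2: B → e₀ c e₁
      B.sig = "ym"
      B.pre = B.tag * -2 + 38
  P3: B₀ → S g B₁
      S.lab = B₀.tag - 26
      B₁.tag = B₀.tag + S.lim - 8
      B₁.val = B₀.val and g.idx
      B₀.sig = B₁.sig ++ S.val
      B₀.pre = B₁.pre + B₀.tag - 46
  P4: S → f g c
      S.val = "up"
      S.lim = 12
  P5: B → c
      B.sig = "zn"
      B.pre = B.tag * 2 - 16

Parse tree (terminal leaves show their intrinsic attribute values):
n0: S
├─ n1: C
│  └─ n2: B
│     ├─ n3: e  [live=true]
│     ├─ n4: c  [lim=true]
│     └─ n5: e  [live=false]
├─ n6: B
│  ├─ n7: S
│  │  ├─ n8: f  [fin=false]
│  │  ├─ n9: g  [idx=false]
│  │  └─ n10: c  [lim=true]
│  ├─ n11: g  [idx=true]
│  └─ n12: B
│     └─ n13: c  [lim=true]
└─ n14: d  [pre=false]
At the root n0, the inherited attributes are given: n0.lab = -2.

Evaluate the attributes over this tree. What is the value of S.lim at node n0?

27

1. n0.lab = -2  [given at root]
2. n1.acc = true  [S.lab > -3]
3. n2.tag = 13  [13]
4. n2.val = false  [false]
5. n3.live = true  [terminal]
6. n4.lim = true  [terminal]
7. n5.live = false  [terminal]
8. n2.sig = "ym"  ["ym"]
9. n2.pre = 12  [B.tag * -2 + 38]
10. n1.tag = 2  [2]
11. n1.fin = -5  [B.pre - 17]
12. n6.tag = 17  [S.lab * -1 + 15]
13. n6.val = false  [C.tag == S.lab]
14. n7.lab = -9  [B₀.tag - 26]
15. n8.fin = false  [terminal]
16. n9.idx = false  [terminal]
17. n10.lim = true  [terminal]
18. n7.val = "up"  ["up"]
19. n7.lim = 12  [12]
20. n11.idx = true  [terminal]
21. n12.tag = 21  [B₀.tag + S.lim - 8]
22. n12.val = false  [B₀.val and g.idx]
23. n13.lim = true  [terminal]
24. n12.sig = "zn"  ["zn"]
25. n12.pre = 26  [B.tag * 2 - 16]
26. n6.sig = "znup"  [B₁.sig ++ S.val]
27. n6.pre = -3  [B₁.pre + B₀.tag - 46]
28. n14.pre = false  [terminal]
29. n0.val = "uznup"  ["u" ++ B.sig]
30. n0.lim = 27  [(if d.pre then C.tag else B.pre) + 30]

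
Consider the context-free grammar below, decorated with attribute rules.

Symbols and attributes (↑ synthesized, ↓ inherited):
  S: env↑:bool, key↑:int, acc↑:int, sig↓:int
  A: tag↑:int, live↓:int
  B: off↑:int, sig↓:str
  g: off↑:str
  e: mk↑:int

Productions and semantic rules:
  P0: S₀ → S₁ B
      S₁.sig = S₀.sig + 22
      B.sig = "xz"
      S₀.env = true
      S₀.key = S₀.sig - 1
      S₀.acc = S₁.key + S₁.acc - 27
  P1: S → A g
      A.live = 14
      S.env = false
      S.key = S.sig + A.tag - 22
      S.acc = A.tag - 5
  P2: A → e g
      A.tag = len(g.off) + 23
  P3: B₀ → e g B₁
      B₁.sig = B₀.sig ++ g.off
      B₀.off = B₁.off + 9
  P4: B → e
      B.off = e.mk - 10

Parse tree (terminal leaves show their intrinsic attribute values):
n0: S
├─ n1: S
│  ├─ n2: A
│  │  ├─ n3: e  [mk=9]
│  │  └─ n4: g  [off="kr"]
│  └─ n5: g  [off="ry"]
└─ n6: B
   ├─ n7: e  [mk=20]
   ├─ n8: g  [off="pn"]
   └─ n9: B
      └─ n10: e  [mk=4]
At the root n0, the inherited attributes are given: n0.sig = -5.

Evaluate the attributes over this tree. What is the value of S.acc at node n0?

13

1. n0.sig = -5  [given at root]
2. n1.sig = 17  [S₀.sig + 22]
3. n2.live = 14  [14]
4. n3.mk = 9  [terminal]
5. n4.off = "kr"  [terminal]
6. n2.tag = 25  [len(g.off) + 23]
7. n5.off = "ry"  [terminal]
8. n1.env = false  [false]
9. n1.key = 20  [S.sig + A.tag - 22]
10. n1.acc = 20  [A.tag - 5]
11. n6.sig = "xz"  ["xz"]
12. n7.mk = 20  [terminal]
13. n8.off = "pn"  [terminal]
14. n9.sig = "xzpn"  [B₀.sig ++ g.off]
15. n10.mk = 4  [terminal]
16. n9.off = -6  [e.mk - 10]
17. n6.off = 3  [B₁.off + 9]
18. n0.env = true  [true]
19. n0.key = -6  [S₀.sig - 1]
20. n0.acc = 13  [S₁.key + S₁.acc - 27]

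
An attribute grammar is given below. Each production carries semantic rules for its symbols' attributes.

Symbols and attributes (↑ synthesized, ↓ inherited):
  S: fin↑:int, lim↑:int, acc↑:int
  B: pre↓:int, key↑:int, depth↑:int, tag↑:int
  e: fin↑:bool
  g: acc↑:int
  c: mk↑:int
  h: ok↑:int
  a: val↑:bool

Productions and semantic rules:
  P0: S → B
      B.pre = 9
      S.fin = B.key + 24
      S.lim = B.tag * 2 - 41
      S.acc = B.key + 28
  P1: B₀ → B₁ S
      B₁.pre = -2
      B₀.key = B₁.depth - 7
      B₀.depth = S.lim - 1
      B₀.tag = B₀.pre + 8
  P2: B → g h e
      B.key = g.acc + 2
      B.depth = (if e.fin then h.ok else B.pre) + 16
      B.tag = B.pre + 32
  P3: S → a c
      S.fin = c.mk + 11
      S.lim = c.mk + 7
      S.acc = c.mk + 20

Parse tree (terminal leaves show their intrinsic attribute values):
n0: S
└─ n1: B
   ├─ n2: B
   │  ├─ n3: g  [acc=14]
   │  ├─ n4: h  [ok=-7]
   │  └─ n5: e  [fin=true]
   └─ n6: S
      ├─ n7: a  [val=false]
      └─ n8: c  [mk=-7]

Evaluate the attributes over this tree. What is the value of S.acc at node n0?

1. n1.pre = 9  [9]
2. n2.pre = -2  [-2]
3. n3.acc = 14  [terminal]
4. n4.ok = -7  [terminal]
5. n5.fin = true  [terminal]
6. n2.key = 16  [g.acc + 2]
7. n2.depth = 9  [(if e.fin then h.ok else B.pre) + 16]
8. n2.tag = 30  [B.pre + 32]
9. n7.val = false  [terminal]
10. n8.mk = -7  [terminal]
11. n6.fin = 4  [c.mk + 11]
12. n6.lim = 0  [c.mk + 7]
13. n6.acc = 13  [c.mk + 20]
14. n1.key = 2  [B₁.depth - 7]
15. n1.depth = -1  [S.lim - 1]
16. n1.tag = 17  [B₀.pre + 8]
17. n0.fin = 26  [B.key + 24]
18. n0.lim = -7  [B.tag * 2 - 41]
19. n0.acc = 30  [B.key + 28]

30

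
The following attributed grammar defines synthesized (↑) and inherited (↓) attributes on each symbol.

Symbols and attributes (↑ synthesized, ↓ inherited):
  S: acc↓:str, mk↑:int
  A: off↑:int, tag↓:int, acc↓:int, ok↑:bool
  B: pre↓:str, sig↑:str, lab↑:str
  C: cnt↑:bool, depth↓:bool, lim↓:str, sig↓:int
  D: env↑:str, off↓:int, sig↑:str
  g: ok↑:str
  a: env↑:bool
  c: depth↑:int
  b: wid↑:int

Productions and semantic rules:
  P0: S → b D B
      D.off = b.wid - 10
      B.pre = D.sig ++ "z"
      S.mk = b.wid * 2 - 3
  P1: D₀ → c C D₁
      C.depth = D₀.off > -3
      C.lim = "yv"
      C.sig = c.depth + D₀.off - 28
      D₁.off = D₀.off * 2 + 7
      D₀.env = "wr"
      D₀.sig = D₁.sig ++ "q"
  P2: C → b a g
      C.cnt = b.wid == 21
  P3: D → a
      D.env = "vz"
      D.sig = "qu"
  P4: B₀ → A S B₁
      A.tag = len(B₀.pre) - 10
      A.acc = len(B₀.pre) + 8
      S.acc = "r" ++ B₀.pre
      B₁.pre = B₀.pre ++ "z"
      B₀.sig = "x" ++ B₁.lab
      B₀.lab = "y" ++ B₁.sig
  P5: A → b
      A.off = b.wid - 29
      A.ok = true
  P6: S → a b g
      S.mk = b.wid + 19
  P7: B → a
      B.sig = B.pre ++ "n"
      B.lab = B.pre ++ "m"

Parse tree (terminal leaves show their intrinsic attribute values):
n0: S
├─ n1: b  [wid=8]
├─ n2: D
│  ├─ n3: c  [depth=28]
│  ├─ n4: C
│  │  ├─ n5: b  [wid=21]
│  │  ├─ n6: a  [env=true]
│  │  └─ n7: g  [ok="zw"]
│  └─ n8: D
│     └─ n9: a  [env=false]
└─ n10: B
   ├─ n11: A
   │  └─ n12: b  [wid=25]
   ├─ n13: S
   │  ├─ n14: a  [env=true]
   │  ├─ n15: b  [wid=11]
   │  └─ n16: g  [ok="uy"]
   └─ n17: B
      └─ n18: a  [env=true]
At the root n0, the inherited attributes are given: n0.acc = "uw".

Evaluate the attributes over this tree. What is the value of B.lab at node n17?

"quqzzm"

1. n0.acc = "uw"  [given at root]
2. n1.wid = 8  [terminal]
3. n2.off = -2  [b.wid - 10]
4. n3.depth = 28  [terminal]
5. n4.depth = true  [D₀.off > -3]
6. n4.lim = "yv"  ["yv"]
7. n4.sig = -2  [c.depth + D₀.off - 28]
8. n5.wid = 21  [terminal]
9. n6.env = true  [terminal]
10. n7.ok = "zw"  [terminal]
11. n4.cnt = true  [b.wid == 21]
12. n8.off = 3  [D₀.off * 2 + 7]
13. n9.env = false  [terminal]
14. n8.env = "vz"  ["vz"]
15. n8.sig = "qu"  ["qu"]
16. n2.env = "wr"  ["wr"]
17. n2.sig = "quq"  [D₁.sig ++ "q"]
18. n10.pre = "quqz"  [D.sig ++ "z"]
19. n11.tag = -6  [len(B₀.pre) - 10]
20. n11.acc = 12  [len(B₀.pre) + 8]
21. n12.wid = 25  [terminal]
22. n11.off = -4  [b.wid - 29]
23. n11.ok = true  [true]
24. n13.acc = "rquqz"  ["r" ++ B₀.pre]
25. n14.env = true  [terminal]
26. n15.wid = 11  [terminal]
27. n16.ok = "uy"  [terminal]
28. n13.mk = 30  [b.wid + 19]
29. n17.pre = "quqzz"  [B₀.pre ++ "z"]
30. n18.env = true  [terminal]
31. n17.sig = "quqzzn"  [B.pre ++ "n"]
32. n17.lab = "quqzzm"  [B.pre ++ "m"]
33. n10.sig = "xquqzzm"  ["x" ++ B₁.lab]
34. n10.lab = "yquqzzn"  ["y" ++ B₁.sig]
35. n0.mk = 13  [b.wid * 2 - 3]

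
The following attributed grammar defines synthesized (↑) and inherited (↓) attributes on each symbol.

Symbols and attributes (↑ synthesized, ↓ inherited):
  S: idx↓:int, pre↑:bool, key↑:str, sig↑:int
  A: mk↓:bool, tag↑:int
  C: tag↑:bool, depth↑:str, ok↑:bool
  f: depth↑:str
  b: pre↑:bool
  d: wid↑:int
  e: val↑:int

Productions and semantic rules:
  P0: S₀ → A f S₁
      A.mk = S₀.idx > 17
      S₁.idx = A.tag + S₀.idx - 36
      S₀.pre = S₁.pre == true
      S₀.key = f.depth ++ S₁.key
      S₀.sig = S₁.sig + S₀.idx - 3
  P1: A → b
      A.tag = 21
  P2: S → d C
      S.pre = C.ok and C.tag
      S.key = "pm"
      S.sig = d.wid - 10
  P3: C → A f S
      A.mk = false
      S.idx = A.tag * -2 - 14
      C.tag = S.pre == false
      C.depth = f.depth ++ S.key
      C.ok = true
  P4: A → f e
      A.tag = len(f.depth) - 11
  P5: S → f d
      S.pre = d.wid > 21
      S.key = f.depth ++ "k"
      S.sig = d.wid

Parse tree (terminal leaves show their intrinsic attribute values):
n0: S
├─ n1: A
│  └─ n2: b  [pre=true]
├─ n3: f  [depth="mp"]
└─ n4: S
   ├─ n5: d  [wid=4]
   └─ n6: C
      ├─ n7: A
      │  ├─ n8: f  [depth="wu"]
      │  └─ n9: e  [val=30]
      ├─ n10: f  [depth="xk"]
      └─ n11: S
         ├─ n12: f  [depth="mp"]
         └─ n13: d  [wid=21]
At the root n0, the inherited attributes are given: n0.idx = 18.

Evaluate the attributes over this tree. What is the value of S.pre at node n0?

1. n0.idx = 18  [given at root]
2. n1.mk = true  [S₀.idx > 17]
3. n2.pre = true  [terminal]
4. n1.tag = 21  [21]
5. n3.depth = "mp"  [terminal]
6. n4.idx = 3  [A.tag + S₀.idx - 36]
7. n5.wid = 4  [terminal]
8. n7.mk = false  [false]
9. n8.depth = "wu"  [terminal]
10. n9.val = 30  [terminal]
11. n7.tag = -9  [len(f.depth) - 11]
12. n10.depth = "xk"  [terminal]
13. n11.idx = 4  [A.tag * -2 - 14]
14. n12.depth = "mp"  [terminal]
15. n13.wid = 21  [terminal]
16. n11.pre = false  [d.wid > 21]
17. n11.key = "mpk"  [f.depth ++ "k"]
18. n11.sig = 21  [d.wid]
19. n6.tag = true  [S.pre == false]
20. n6.depth = "xkmpk"  [f.depth ++ S.key]
21. n6.ok = true  [true]
22. n4.pre = true  [C.ok and C.tag]
23. n4.key = "pm"  ["pm"]
24. n4.sig = -6  [d.wid - 10]
25. n0.pre = true  [S₁.pre == true]
26. n0.key = "mppm"  [f.depth ++ S₁.key]
27. n0.sig = 9  [S₁.sig + S₀.idx - 3]

true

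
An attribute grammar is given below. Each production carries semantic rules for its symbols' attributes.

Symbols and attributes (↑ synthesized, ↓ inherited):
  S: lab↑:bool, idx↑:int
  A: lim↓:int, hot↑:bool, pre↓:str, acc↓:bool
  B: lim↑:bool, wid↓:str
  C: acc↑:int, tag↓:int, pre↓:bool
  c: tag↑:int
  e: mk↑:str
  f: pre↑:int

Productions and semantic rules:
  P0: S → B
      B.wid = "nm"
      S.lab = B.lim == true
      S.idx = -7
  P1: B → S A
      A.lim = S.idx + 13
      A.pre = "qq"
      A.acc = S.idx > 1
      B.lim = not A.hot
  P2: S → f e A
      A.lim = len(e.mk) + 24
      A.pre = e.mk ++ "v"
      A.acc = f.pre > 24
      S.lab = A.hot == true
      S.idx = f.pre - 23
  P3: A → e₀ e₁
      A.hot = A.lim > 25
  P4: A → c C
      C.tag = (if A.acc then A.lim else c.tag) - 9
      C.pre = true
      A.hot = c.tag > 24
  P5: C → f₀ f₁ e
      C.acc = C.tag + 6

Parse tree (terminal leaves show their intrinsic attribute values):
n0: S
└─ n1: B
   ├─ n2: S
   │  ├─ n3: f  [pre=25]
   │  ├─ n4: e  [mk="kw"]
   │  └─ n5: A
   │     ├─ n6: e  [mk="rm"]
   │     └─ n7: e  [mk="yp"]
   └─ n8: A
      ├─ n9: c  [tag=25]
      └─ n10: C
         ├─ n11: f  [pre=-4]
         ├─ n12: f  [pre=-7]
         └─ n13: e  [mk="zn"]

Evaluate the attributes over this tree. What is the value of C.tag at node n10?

6

1. n1.wid = "nm"  ["nm"]
2. n3.pre = 25  [terminal]
3. n4.mk = "kw"  [terminal]
4. n5.lim = 26  [len(e.mk) + 24]
5. n5.pre = "kwv"  [e.mk ++ "v"]
6. n5.acc = true  [f.pre > 24]
7. n6.mk = "rm"  [terminal]
8. n7.mk = "yp"  [terminal]
9. n5.hot = true  [A.lim > 25]
10. n2.lab = true  [A.hot == true]
11. n2.idx = 2  [f.pre - 23]
12. n8.lim = 15  [S.idx + 13]
13. n8.pre = "qq"  ["qq"]
14. n8.acc = true  [S.idx > 1]
15. n9.tag = 25  [terminal]
16. n10.tag = 6  [(if A.acc then A.lim else c.tag) - 9]
17. n10.pre = true  [true]
18. n11.pre = -4  [terminal]
19. n12.pre = -7  [terminal]
20. n13.mk = "zn"  [terminal]
21. n10.acc = 12  [C.tag + 6]
22. n8.hot = true  [c.tag > 24]
23. n1.lim = false  [not A.hot]
24. n0.lab = false  [B.lim == true]
25. n0.idx = -7  [-7]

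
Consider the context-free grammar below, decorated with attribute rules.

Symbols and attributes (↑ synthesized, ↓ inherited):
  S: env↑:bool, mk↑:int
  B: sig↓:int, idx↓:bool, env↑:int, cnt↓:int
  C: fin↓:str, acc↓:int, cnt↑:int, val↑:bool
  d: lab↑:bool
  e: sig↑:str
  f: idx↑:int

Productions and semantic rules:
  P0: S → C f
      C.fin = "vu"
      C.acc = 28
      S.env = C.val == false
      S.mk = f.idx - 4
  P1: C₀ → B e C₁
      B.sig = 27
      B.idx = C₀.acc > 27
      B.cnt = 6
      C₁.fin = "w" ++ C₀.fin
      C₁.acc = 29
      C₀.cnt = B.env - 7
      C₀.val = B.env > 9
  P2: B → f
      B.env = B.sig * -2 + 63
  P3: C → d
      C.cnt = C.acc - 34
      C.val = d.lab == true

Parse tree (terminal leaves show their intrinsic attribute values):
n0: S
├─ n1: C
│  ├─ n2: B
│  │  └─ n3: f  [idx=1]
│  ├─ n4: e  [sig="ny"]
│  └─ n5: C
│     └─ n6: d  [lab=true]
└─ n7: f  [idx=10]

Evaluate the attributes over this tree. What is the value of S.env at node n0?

true

1. n1.fin = "vu"  ["vu"]
2. n1.acc = 28  [28]
3. n2.sig = 27  [27]
4. n2.idx = true  [C₀.acc > 27]
5. n2.cnt = 6  [6]
6. n3.idx = 1  [terminal]
7. n2.env = 9  [B.sig * -2 + 63]
8. n4.sig = "ny"  [terminal]
9. n5.fin = "wvu"  ["w" ++ C₀.fin]
10. n5.acc = 29  [29]
11. n6.lab = true  [terminal]
12. n5.cnt = -5  [C.acc - 34]
13. n5.val = true  [d.lab == true]
14. n1.cnt = 2  [B.env - 7]
15. n1.val = false  [B.env > 9]
16. n7.idx = 10  [terminal]
17. n0.env = true  [C.val == false]
18. n0.mk = 6  [f.idx - 4]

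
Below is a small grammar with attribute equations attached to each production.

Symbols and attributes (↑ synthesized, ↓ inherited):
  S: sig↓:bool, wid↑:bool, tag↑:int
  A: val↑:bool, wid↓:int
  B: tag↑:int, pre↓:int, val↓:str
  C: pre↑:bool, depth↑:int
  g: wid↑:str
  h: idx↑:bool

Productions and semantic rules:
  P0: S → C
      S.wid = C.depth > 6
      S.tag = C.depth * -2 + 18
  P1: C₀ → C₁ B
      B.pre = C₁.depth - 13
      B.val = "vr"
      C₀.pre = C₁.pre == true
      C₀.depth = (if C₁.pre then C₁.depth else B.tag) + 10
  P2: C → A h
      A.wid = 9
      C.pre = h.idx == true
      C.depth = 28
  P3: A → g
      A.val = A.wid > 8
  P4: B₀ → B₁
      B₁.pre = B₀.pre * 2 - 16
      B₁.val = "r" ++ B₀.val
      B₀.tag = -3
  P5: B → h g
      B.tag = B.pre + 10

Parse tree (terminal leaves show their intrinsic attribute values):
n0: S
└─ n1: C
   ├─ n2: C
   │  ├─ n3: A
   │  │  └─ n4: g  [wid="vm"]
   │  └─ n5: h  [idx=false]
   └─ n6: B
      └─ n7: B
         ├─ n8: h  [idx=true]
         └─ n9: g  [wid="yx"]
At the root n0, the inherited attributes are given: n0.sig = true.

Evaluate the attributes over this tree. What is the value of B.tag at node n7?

1. n0.sig = true  [given at root]
2. n3.wid = 9  [9]
3. n4.wid = "vm"  [terminal]
4. n3.val = true  [A.wid > 8]
5. n5.idx = false  [terminal]
6. n2.pre = false  [h.idx == true]
7. n2.depth = 28  [28]
8. n6.pre = 15  [C₁.depth - 13]
9. n6.val = "vr"  ["vr"]
10. n7.pre = 14  [B₀.pre * 2 - 16]
11. n7.val = "rvr"  ["r" ++ B₀.val]
12. n8.idx = true  [terminal]
13. n9.wid = "yx"  [terminal]
14. n7.tag = 24  [B.pre + 10]
15. n6.tag = -3  [-3]
16. n1.pre = false  [C₁.pre == true]
17. n1.depth = 7  [(if C₁.pre then C₁.depth else B.tag) + 10]
18. n0.wid = true  [C.depth > 6]
19. n0.tag = 4  [C.depth * -2 + 18]

24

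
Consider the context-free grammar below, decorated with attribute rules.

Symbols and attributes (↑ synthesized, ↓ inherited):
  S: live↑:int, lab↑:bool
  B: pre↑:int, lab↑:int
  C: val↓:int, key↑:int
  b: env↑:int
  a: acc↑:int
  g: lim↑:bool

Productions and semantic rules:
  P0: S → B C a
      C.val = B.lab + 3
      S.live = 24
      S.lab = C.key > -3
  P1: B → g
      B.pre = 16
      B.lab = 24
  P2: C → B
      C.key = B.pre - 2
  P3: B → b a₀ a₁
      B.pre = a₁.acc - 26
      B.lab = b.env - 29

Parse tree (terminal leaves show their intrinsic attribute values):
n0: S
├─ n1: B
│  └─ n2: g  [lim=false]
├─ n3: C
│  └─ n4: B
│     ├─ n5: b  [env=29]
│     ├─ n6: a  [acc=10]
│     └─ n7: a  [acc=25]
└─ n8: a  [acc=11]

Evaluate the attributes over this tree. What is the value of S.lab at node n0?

1. n2.lim = false  [terminal]
2. n1.pre = 16  [16]
3. n1.lab = 24  [24]
4. n3.val = 27  [B.lab + 3]
5. n5.env = 29  [terminal]
6. n6.acc = 10  [terminal]
7. n7.acc = 25  [terminal]
8. n4.pre = -1  [a₁.acc - 26]
9. n4.lab = 0  [b.env - 29]
10. n3.key = -3  [B.pre - 2]
11. n8.acc = 11  [terminal]
12. n0.live = 24  [24]
13. n0.lab = false  [C.key > -3]

false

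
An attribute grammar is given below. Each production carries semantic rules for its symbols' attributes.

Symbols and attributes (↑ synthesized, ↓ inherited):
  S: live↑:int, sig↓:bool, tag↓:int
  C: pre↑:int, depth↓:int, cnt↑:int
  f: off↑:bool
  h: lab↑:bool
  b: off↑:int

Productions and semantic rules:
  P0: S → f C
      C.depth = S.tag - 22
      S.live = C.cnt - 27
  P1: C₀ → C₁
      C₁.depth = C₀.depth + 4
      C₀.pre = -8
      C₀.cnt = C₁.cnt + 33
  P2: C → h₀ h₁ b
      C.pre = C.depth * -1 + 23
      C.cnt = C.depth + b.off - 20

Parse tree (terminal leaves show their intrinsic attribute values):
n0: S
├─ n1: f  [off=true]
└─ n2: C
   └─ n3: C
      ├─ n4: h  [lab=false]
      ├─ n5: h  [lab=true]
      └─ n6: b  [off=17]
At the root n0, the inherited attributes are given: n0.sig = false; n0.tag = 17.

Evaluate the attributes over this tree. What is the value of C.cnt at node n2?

29

1. n0.sig = false  [given at root]
2. n0.tag = 17  [given at root]
3. n1.off = true  [terminal]
4. n2.depth = -5  [S.tag - 22]
5. n3.depth = -1  [C₀.depth + 4]
6. n4.lab = false  [terminal]
7. n5.lab = true  [terminal]
8. n6.off = 17  [terminal]
9. n3.pre = 24  [C.depth * -1 + 23]
10. n3.cnt = -4  [C.depth + b.off - 20]
11. n2.pre = -8  [-8]
12. n2.cnt = 29  [C₁.cnt + 33]
13. n0.live = 2  [C.cnt - 27]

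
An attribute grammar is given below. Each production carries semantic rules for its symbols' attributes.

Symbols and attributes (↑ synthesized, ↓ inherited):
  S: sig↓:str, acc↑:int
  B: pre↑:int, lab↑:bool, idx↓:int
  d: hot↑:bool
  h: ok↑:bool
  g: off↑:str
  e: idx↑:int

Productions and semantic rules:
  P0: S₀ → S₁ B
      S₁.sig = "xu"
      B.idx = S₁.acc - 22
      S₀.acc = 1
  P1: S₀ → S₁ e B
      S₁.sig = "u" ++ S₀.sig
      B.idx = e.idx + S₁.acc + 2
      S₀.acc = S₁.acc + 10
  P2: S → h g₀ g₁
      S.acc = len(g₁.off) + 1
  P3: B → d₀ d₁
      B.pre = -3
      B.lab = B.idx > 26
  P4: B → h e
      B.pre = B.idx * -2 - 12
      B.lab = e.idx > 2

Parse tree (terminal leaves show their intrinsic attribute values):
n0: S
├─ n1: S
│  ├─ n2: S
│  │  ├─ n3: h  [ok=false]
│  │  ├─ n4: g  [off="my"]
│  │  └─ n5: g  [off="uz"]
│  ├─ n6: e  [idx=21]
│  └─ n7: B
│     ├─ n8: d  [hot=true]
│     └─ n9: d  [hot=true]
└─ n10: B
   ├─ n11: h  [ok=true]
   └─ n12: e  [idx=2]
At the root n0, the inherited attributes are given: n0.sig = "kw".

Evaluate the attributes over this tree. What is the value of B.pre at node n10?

1. n0.sig = "kw"  [given at root]
2. n1.sig = "xu"  ["xu"]
3. n2.sig = "uxu"  ["u" ++ S₀.sig]
4. n3.ok = false  [terminal]
5. n4.off = "my"  [terminal]
6. n5.off = "uz"  [terminal]
7. n2.acc = 3  [len(g₁.off) + 1]
8. n6.idx = 21  [terminal]
9. n7.idx = 26  [e.idx + S₁.acc + 2]
10. n8.hot = true  [terminal]
11. n9.hot = true  [terminal]
12. n7.pre = -3  [-3]
13. n7.lab = false  [B.idx > 26]
14. n1.acc = 13  [S₁.acc + 10]
15. n10.idx = -9  [S₁.acc - 22]
16. n11.ok = true  [terminal]
17. n12.idx = 2  [terminal]
18. n10.pre = 6  [B.idx * -2 - 12]
19. n10.lab = false  [e.idx > 2]
20. n0.acc = 1  [1]

6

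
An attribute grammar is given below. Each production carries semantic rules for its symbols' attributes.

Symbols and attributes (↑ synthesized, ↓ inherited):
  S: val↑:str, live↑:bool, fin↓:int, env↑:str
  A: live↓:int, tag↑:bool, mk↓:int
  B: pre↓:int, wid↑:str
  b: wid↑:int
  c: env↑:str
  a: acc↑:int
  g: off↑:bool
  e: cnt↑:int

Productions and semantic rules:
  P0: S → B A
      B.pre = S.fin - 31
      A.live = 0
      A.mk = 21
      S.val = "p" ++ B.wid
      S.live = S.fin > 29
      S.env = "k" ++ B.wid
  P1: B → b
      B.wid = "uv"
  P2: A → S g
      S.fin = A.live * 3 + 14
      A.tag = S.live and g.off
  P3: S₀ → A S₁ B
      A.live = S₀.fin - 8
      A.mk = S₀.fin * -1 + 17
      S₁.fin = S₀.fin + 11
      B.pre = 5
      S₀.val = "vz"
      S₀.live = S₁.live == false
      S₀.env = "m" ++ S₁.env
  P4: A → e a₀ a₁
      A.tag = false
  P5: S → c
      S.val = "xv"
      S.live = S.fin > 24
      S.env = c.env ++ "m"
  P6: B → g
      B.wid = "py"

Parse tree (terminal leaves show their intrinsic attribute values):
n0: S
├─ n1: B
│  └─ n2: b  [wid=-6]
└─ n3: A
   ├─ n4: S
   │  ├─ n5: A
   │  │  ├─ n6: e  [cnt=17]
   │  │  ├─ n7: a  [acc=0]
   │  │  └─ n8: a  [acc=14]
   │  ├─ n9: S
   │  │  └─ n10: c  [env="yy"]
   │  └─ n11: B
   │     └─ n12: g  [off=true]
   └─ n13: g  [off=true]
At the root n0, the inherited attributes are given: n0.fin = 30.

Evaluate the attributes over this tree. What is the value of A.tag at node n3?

1. n0.fin = 30  [given at root]
2. n1.pre = -1  [S.fin - 31]
3. n2.wid = -6  [terminal]
4. n1.wid = "uv"  ["uv"]
5. n3.live = 0  [0]
6. n3.mk = 21  [21]
7. n4.fin = 14  [A.live * 3 + 14]
8. n5.live = 6  [S₀.fin - 8]
9. n5.mk = 3  [S₀.fin * -1 + 17]
10. n6.cnt = 17  [terminal]
11. n7.acc = 0  [terminal]
12. n8.acc = 14  [terminal]
13. n5.tag = false  [false]
14. n9.fin = 25  [S₀.fin + 11]
15. n10.env = "yy"  [terminal]
16. n9.val = "xv"  ["xv"]
17. n9.live = true  [S.fin > 24]
18. n9.env = "yym"  [c.env ++ "m"]
19. n11.pre = 5  [5]
20. n12.off = true  [terminal]
21. n11.wid = "py"  ["py"]
22. n4.val = "vz"  ["vz"]
23. n4.live = false  [S₁.live == false]
24. n4.env = "myym"  ["m" ++ S₁.env]
25. n13.off = true  [terminal]
26. n3.tag = false  [S.live and g.off]
27. n0.val = "puv"  ["p" ++ B.wid]
28. n0.live = true  [S.fin > 29]
29. n0.env = "kuv"  ["k" ++ B.wid]

false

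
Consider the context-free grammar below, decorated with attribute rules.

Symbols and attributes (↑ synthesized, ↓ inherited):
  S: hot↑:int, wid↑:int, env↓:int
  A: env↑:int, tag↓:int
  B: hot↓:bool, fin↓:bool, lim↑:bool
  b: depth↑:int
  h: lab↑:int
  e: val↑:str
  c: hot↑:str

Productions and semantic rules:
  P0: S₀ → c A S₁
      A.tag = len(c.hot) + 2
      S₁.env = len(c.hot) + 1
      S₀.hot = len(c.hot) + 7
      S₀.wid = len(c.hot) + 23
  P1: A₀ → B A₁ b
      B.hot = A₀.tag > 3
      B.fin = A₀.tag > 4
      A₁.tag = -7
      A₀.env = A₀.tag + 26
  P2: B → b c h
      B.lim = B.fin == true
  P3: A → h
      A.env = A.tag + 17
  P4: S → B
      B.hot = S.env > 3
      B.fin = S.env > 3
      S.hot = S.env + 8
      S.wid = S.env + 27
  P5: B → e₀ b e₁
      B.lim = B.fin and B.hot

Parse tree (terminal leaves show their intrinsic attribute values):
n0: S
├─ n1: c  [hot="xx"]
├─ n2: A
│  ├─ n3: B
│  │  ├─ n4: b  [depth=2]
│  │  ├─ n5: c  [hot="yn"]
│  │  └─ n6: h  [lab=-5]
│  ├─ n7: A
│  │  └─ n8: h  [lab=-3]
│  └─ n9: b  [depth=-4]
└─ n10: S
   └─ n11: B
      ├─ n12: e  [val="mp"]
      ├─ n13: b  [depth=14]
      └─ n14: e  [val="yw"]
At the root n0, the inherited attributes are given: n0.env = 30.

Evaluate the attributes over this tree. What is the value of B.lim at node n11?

1. n0.env = 30  [given at root]
2. n1.hot = "xx"  [terminal]
3. n2.tag = 4  [len(c.hot) + 2]
4. n3.hot = true  [A₀.tag > 3]
5. n3.fin = false  [A₀.tag > 4]
6. n4.depth = 2  [terminal]
7. n5.hot = "yn"  [terminal]
8. n6.lab = -5  [terminal]
9. n3.lim = false  [B.fin == true]
10. n7.tag = -7  [-7]
11. n8.lab = -3  [terminal]
12. n7.env = 10  [A.tag + 17]
13. n9.depth = -4  [terminal]
14. n2.env = 30  [A₀.tag + 26]
15. n10.env = 3  [len(c.hot) + 1]
16. n11.hot = false  [S.env > 3]
17. n11.fin = false  [S.env > 3]
18. n12.val = "mp"  [terminal]
19. n13.depth = 14  [terminal]
20. n14.val = "yw"  [terminal]
21. n11.lim = false  [B.fin and B.hot]
22. n10.hot = 11  [S.env + 8]
23. n10.wid = 30  [S.env + 27]
24. n0.hot = 9  [len(c.hot) + 7]
25. n0.wid = 25  [len(c.hot) + 23]

false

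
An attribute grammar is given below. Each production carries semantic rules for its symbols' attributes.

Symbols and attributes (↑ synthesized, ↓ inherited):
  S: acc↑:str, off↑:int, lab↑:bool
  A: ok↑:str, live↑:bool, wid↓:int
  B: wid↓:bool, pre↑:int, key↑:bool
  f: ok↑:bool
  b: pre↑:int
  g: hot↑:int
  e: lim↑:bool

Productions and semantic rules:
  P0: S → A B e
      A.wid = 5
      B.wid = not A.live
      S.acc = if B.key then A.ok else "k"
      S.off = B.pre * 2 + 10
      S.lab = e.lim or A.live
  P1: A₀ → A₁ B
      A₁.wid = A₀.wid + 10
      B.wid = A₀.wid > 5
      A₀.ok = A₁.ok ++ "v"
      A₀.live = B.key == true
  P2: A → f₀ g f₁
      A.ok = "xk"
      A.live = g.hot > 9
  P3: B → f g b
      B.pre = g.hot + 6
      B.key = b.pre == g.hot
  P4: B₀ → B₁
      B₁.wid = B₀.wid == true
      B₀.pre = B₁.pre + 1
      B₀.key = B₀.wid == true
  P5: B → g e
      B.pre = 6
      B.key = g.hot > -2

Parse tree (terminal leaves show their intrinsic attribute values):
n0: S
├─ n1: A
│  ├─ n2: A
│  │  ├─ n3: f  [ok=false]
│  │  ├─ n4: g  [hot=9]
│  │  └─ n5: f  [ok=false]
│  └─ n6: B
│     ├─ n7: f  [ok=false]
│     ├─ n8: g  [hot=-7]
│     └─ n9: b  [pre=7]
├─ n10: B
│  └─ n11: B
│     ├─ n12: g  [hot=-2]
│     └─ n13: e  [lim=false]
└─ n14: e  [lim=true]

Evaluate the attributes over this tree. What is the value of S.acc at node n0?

1. n1.wid = 5  [5]
2. n2.wid = 15  [A₀.wid + 10]
3. n3.ok = false  [terminal]
4. n4.hot = 9  [terminal]
5. n5.ok = false  [terminal]
6. n2.ok = "xk"  ["xk"]
7. n2.live = false  [g.hot > 9]
8. n6.wid = false  [A₀.wid > 5]
9. n7.ok = false  [terminal]
10. n8.hot = -7  [terminal]
11. n9.pre = 7  [terminal]
12. n6.pre = -1  [g.hot + 6]
13. n6.key = false  [b.pre == g.hot]
14. n1.ok = "xkv"  [A₁.ok ++ "v"]
15. n1.live = false  [B.key == true]
16. n10.wid = true  [not A.live]
17. n11.wid = true  [B₀.wid == true]
18. n12.hot = -2  [terminal]
19. n13.lim = false  [terminal]
20. n11.pre = 6  [6]
21. n11.key = false  [g.hot > -2]
22. n10.pre = 7  [B₁.pre + 1]
23. n10.key = true  [B₀.wid == true]
24. n14.lim = true  [terminal]
25. n0.acc = "xkv"  [if B.key then A.ok else "k"]
26. n0.off = 24  [B.pre * 2 + 10]
27. n0.lab = true  [e.lim or A.live]

"xkv"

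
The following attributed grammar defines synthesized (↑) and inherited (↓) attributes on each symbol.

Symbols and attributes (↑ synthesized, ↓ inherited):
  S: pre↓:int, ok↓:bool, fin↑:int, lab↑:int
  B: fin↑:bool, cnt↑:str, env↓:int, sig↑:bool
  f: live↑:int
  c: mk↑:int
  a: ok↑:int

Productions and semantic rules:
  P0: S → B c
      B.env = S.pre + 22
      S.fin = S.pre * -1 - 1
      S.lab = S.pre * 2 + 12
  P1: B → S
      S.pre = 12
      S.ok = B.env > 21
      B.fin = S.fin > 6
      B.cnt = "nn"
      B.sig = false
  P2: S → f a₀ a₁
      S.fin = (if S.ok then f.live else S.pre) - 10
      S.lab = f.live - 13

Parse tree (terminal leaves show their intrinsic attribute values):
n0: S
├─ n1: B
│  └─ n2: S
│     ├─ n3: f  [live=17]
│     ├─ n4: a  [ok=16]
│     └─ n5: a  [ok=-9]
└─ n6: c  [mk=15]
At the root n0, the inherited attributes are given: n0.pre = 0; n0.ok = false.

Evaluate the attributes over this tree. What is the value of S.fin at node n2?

1. n0.pre = 0  [given at root]
2. n0.ok = false  [given at root]
3. n1.env = 22  [S.pre + 22]
4. n2.pre = 12  [12]
5. n2.ok = true  [B.env > 21]
6. n3.live = 17  [terminal]
7. n4.ok = 16  [terminal]
8. n5.ok = -9  [terminal]
9. n2.fin = 7  [(if S.ok then f.live else S.pre) - 10]
10. n2.lab = 4  [f.live - 13]
11. n1.fin = true  [S.fin > 6]
12. n1.cnt = "nn"  ["nn"]
13. n1.sig = false  [false]
14. n6.mk = 15  [terminal]
15. n0.fin = -1  [S.pre * -1 - 1]
16. n0.lab = 12  [S.pre * 2 + 12]

7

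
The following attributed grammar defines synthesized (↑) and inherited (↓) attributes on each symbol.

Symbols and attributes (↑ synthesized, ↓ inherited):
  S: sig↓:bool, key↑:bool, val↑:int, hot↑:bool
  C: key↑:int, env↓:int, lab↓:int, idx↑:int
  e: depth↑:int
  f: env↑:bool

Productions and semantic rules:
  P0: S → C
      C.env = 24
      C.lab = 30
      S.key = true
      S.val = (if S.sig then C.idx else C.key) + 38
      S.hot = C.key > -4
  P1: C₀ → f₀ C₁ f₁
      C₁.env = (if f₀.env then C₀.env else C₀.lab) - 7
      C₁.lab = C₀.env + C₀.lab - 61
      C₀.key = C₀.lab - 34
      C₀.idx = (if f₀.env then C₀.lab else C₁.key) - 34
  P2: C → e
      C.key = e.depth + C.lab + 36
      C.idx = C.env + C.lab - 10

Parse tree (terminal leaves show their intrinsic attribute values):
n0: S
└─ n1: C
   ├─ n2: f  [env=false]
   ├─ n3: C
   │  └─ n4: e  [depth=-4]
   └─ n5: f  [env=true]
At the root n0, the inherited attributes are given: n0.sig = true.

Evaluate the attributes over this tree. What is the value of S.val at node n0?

1. n0.sig = true  [given at root]
2. n1.env = 24  [24]
3. n1.lab = 30  [30]
4. n2.env = false  [terminal]
5. n3.env = 23  [(if f₀.env then C₀.env else C₀.lab) - 7]
6. n3.lab = -7  [C₀.env + C₀.lab - 61]
7. n4.depth = -4  [terminal]
8. n3.key = 25  [e.depth + C.lab + 36]
9. n3.idx = 6  [C.env + C.lab - 10]
10. n5.env = true  [terminal]
11. n1.key = -4  [C₀.lab - 34]
12. n1.idx = -9  [(if f₀.env then C₀.lab else C₁.key) - 34]
13. n0.key = true  [true]
14. n0.val = 29  [(if S.sig then C.idx else C.key) + 38]
15. n0.hot = false  [C.key > -4]

29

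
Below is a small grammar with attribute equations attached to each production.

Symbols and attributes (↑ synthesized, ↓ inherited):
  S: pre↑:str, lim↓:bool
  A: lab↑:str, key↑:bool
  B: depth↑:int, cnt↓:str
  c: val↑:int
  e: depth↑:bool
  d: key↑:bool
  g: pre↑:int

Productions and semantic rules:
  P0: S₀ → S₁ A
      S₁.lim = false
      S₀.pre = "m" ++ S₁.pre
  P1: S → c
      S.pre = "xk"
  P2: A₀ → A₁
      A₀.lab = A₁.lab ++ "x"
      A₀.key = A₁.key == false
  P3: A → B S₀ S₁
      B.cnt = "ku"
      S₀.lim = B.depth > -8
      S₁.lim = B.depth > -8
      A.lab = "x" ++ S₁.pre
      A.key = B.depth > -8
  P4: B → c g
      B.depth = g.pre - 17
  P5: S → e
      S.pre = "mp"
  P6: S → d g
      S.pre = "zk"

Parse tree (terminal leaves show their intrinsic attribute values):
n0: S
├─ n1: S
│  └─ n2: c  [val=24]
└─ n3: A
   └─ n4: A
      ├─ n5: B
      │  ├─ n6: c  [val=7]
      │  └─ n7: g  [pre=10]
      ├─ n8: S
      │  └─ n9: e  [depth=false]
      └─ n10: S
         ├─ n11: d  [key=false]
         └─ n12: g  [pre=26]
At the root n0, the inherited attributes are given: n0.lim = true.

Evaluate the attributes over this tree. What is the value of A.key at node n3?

false

1. n0.lim = true  [given at root]
2. n1.lim = false  [false]
3. n2.val = 24  [terminal]
4. n1.pre = "xk"  ["xk"]
5. n5.cnt = "ku"  ["ku"]
6. n6.val = 7  [terminal]
7. n7.pre = 10  [terminal]
8. n5.depth = -7  [g.pre - 17]
9. n8.lim = true  [B.depth > -8]
10. n9.depth = false  [terminal]
11. n8.pre = "mp"  ["mp"]
12. n10.lim = true  [B.depth > -8]
13. n11.key = false  [terminal]
14. n12.pre = 26  [terminal]
15. n10.pre = "zk"  ["zk"]
16. n4.lab = "xzk"  ["x" ++ S₁.pre]
17. n4.key = true  [B.depth > -8]
18. n3.lab = "xzkx"  [A₁.lab ++ "x"]
19. n3.key = false  [A₁.key == false]
20. n0.pre = "mxk"  ["m" ++ S₁.pre]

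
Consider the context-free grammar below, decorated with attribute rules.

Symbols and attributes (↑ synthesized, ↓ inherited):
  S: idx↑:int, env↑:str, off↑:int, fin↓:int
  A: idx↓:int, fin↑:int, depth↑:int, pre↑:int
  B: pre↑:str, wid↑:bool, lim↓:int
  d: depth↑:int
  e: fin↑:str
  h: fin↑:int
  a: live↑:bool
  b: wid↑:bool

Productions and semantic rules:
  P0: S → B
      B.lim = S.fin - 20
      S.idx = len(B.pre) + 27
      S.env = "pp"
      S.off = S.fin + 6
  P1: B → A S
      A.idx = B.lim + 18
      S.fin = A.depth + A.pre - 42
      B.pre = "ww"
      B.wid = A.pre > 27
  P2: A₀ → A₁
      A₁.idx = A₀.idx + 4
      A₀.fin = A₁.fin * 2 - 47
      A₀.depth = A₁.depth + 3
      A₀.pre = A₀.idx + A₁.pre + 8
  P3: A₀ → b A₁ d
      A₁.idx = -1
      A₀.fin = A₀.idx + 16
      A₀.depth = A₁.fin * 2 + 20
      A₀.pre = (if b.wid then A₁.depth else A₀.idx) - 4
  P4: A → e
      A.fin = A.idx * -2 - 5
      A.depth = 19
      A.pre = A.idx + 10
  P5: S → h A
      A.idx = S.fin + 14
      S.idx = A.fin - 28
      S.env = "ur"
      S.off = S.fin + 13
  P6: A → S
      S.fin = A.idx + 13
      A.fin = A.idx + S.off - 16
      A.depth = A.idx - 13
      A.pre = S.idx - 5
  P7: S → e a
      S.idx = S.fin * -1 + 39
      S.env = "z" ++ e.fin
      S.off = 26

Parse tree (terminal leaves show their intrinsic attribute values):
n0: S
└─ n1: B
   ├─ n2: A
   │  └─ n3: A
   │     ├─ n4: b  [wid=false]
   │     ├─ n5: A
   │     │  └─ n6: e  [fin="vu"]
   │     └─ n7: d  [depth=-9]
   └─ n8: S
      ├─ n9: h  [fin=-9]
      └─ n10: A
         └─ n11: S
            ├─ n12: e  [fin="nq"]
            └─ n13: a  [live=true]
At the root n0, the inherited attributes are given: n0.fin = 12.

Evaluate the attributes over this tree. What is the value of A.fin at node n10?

27

1. n0.fin = 12  [given at root]
2. n1.lim = -8  [S.fin - 20]
3. n2.idx = 10  [B.lim + 18]
4. n3.idx = 14  [A₀.idx + 4]
5. n4.wid = false  [terminal]
6. n5.idx = -1  [-1]
7. n6.fin = "vu"  [terminal]
8. n5.fin = -3  [A.idx * -2 - 5]
9. n5.depth = 19  [19]
10. n5.pre = 9  [A.idx + 10]
11. n7.depth = -9  [terminal]
12. n3.fin = 30  [A₀.idx + 16]
13. n3.depth = 14  [A₁.fin * 2 + 20]
14. n3.pre = 10  [(if b.wid then A₁.depth else A₀.idx) - 4]
15. n2.fin = 13  [A₁.fin * 2 - 47]
16. n2.depth = 17  [A₁.depth + 3]
17. n2.pre = 28  [A₀.idx + A₁.pre + 8]
18. n8.fin = 3  [A.depth + A.pre - 42]
19. n9.fin = -9  [terminal]
20. n10.idx = 17  [S.fin + 14]
21. n11.fin = 30  [A.idx + 13]
22. n12.fin = "nq"  [terminal]
23. n13.live = true  [terminal]
24. n11.idx = 9  [S.fin * -1 + 39]
25. n11.env = "znq"  ["z" ++ e.fin]
26. n11.off = 26  [26]
27. n10.fin = 27  [A.idx + S.off - 16]
28. n10.depth = 4  [A.idx - 13]
29. n10.pre = 4  [S.idx - 5]
30. n8.idx = -1  [A.fin - 28]
31. n8.env = "ur"  ["ur"]
32. n8.off = 16  [S.fin + 13]
33. n1.pre = "ww"  ["ww"]
34. n1.wid = true  [A.pre > 27]
35. n0.idx = 29  [len(B.pre) + 27]
36. n0.env = "pp"  ["pp"]
37. n0.off = 18  [S.fin + 6]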